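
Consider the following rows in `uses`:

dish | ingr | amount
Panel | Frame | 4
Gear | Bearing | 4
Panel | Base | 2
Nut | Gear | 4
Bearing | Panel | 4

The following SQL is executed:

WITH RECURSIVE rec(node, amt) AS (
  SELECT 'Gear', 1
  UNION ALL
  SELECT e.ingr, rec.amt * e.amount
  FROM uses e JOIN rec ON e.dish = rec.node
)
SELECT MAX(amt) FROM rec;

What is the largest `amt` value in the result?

64

Base: (Gear, amt=1).
Iteration 1: components of {Gear} -> Bearing = 1*4 = 4.
Iteration 2: components of {Bearing} -> Panel = 4*4 = 16.
Iteration 3: components of {Panel} -> Base = 16*2 = 32, Frame = 16*4 = 64.
Iteration 4: no further components; recursion stops.
amt values: 1, 4, 16, 32, 64; the maximum is 64.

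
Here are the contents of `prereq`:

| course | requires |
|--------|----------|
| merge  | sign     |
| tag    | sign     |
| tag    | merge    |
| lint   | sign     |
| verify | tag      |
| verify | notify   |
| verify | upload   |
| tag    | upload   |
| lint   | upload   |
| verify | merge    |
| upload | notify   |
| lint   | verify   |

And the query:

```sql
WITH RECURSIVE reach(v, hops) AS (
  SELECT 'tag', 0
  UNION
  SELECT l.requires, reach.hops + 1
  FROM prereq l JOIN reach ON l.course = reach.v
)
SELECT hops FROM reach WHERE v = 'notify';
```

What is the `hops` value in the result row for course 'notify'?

2

Base: (tag, hops=0).
Iteration 1: edges from {tag} -> (merge, hops=1), (sign, hops=1), (upload, hops=1).
Iteration 2: edges from {merge,sign,upload} -> (notify, hops=2), (sign, hops=2).
Iteration 3: no outgoing edges from {notify,sign}; recursion stops.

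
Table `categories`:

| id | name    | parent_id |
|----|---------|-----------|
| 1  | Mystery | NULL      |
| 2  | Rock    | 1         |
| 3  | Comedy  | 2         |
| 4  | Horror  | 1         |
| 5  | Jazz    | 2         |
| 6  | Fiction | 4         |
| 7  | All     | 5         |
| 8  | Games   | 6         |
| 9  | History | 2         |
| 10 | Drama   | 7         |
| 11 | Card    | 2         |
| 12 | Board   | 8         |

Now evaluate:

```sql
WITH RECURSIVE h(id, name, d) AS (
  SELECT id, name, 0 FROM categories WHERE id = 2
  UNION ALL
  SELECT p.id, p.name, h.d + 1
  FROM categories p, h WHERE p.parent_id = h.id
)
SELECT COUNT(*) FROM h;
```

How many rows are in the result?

7

Base: id=2 (Rock) at d 0.
Iteration 1: rows with parent_id in {2} -> Comedy (id 3, d 1), Jazz (id 5, d 1), History (id 9, d 1), Card (id 11, d 1).
Iteration 2: rows with parent_id in {3,5,9,11} -> All (id 7, d 2).
Iteration 3: rows with parent_id in {7} -> Drama (id 10, d 3).
Iteration 4: no rows with parent_id in {10}; recursion stops.
Total rows emitted: 7.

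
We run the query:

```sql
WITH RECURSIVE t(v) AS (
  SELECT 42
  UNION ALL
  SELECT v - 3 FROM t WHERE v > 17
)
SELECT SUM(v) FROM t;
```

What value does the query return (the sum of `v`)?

285

Base: v=42.
Iteration 1: 42 > 17 holds -> v = 42 - 3 = 39.
Iteration 2: 39 > 17 holds -> v = 39 - 3 = 36.
Iteration 3: 36 > 17 holds -> v = 36 - 3 = 33.
Iteration 4: 33 > 17 holds -> v = 33 - 3 = 30.
Iteration 5: 30 > 17 holds -> v = 30 - 3 = 27.
Iteration 6: 27 > 17 holds -> v = 27 - 3 = 24.
Iteration 7: 24 > 17 holds -> v = 24 - 3 = 21.
Iteration 8: 21 > 17 holds -> v = 21 - 3 = 18.
Iteration 9: 18 > 17 holds -> v = 18 - 3 = 15.
Iteration 10: 15 > 17 fails; recursion stops.
SUM(v) = 42 + 39 + 36 + 33 + 30 + 27 + 24 + 21 + 18 + 15 = 285.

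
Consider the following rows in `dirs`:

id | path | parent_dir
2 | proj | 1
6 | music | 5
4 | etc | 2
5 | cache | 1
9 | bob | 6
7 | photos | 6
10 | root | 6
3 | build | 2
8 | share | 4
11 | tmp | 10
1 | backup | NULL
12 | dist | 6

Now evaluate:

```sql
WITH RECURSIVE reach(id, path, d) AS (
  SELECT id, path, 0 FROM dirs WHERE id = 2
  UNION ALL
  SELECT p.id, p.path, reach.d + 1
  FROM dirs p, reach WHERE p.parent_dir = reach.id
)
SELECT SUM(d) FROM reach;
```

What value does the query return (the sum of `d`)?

4

Base: id=2 (proj) at d 0.
Iteration 1: rows with parent_dir in {2} -> build (id 3, d 1), etc (id 4, d 1).
Iteration 2: rows with parent_dir in {3,4} -> share (id 8, d 2).
Iteration 3: no rows with parent_dir in {8}; recursion stops.
SUM(d) = 0 + 1 + 1 + 2 = 4.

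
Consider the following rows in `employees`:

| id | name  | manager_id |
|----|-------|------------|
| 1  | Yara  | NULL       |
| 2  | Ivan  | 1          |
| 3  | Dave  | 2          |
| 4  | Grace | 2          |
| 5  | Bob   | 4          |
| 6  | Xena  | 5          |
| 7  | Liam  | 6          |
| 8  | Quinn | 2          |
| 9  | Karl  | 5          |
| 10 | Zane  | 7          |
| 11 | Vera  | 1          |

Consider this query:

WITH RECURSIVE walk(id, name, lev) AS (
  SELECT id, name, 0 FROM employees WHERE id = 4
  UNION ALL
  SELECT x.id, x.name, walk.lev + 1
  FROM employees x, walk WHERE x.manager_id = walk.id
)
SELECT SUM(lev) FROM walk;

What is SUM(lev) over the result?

Base: id=4 (Grace) at lev 0.
Iteration 1: rows with manager_id in {4} -> Bob (id 5, lev 1).
Iteration 2: rows with manager_id in {5} -> Xena (id 6, lev 2), Karl (id 9, lev 2).
Iteration 3: rows with manager_id in {6,9} -> Liam (id 7, lev 3).
Iteration 4: rows with manager_id in {7} -> Zane (id 10, lev 4).
Iteration 5: no rows with manager_id in {10}; recursion stops.
SUM(lev) = 0 + 1 + 2 + 2 + 3 + 4 = 12.

12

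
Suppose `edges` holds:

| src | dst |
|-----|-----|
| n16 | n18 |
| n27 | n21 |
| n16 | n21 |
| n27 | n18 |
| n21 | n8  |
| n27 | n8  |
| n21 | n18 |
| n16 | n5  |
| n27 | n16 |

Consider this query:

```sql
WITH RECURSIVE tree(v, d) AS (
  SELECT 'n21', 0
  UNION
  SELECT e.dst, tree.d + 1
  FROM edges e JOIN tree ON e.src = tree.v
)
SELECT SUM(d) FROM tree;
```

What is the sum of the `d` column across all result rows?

2

Base: (n21, d=0).
Iteration 1: edges from {n21} -> (n18, d=1), (n8, d=1).
Iteration 2: no outgoing edges from {n18,n8}; recursion stops.
SUM(d) = 0 + 1 + 1 = 2.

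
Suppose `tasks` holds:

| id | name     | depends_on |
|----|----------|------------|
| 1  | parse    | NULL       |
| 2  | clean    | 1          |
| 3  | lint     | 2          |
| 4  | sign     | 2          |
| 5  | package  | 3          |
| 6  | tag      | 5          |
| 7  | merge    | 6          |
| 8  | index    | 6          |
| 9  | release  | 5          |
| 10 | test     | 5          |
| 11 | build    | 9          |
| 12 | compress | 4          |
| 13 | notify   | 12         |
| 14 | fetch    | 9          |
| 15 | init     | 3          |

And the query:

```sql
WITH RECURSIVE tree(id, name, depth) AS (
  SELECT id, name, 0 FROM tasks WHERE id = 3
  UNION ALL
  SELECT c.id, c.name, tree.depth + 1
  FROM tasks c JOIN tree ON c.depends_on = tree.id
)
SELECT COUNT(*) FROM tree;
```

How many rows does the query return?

10

Base: id=3 (lint) at depth 0.
Iteration 1: rows with depends_on in {3} -> package (id 5, depth 1), init (id 15, depth 1).
Iteration 2: rows with depends_on in {5,15} -> tag (id 6, depth 2), release (id 9, depth 2), test (id 10, depth 2).
Iteration 3: rows with depends_on in {6,9,10} -> merge (id 7, depth 3), index (id 8, depth 3), build (id 11, depth 3), fetch (id 14, depth 3).
Iteration 4: no rows with depends_on in {7,8,11,14}; recursion stops.
Total rows emitted: 10.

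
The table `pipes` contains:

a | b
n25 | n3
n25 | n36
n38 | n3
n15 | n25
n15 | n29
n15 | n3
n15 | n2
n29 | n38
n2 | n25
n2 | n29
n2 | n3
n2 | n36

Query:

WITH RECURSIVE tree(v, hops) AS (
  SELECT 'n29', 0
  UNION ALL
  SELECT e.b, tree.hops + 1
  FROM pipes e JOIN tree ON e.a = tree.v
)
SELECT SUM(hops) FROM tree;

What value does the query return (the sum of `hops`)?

Base: (n29, hops=0).
Iteration 1: edges from {n29} -> (n38, hops=1).
Iteration 2: edges from {n38} -> (n3, hops=2).
Iteration 3: no outgoing edges from {n3}; recursion stops.
SUM(hops) = 0 + 1 + 2 = 3.

3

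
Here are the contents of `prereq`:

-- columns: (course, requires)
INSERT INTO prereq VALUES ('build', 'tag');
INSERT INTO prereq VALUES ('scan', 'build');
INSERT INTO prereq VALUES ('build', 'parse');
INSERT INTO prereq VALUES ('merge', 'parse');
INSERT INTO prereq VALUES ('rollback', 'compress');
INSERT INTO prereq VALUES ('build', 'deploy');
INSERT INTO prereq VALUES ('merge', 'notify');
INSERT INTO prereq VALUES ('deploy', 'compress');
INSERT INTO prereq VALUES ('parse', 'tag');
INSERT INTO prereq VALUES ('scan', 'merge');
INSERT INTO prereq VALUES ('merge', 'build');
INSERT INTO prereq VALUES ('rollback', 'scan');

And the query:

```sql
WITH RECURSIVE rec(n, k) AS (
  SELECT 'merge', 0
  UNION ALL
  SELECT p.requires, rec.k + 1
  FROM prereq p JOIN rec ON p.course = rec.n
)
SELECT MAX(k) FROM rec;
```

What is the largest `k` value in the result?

3

Base: (merge, k=0).
Iteration 1: edges from {merge} -> (build, k=1), (notify, k=1), (parse, k=1).
Iteration 2: edges from {build,notify,parse} -> (deploy, k=2), (parse, k=2), (tag, k=2) x2. [UNION ALL keeps all 4 new rows, including repeats]
Iteration 3: edges from {deploy,parse,tag} -> (compress, k=3), (tag, k=3).
Iteration 4: no outgoing edges from {compress,tag}; recursion stops.
k values: 0, 1, 1, 1, 2, 2, 2, 2, 3, 3; the maximum is 3.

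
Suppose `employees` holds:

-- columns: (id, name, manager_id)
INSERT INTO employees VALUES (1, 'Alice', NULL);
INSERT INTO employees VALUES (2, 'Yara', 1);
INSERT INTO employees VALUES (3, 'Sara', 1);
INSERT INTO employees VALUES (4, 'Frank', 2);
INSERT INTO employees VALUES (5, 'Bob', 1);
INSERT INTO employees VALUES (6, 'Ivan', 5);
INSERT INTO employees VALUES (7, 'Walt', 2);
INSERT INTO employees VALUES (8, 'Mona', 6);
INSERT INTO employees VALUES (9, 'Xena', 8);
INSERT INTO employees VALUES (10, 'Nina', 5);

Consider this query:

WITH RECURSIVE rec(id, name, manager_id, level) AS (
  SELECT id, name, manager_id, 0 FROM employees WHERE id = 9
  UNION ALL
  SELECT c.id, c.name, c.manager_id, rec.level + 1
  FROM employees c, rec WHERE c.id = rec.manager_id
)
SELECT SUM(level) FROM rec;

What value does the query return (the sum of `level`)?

Base: id=9 (Xena), manager_id=8, level 0.
Iteration 1: join on id=8 -> Mona (id 8, manager_id=6, level 1).
Iteration 2: join on id=6 -> Ivan (id 6, manager_id=5, level 2).
Iteration 3: join on id=5 -> Bob (id 5, manager_id=1, level 3).
Iteration 4: join on id=1 -> Alice (id 1, manager_id=NULL, level 4).
Iteration 5: manager_id is NULL; no match; recursion stops.
SUM(level) = 0 + 1 + 2 + 3 + 4 = 10.

10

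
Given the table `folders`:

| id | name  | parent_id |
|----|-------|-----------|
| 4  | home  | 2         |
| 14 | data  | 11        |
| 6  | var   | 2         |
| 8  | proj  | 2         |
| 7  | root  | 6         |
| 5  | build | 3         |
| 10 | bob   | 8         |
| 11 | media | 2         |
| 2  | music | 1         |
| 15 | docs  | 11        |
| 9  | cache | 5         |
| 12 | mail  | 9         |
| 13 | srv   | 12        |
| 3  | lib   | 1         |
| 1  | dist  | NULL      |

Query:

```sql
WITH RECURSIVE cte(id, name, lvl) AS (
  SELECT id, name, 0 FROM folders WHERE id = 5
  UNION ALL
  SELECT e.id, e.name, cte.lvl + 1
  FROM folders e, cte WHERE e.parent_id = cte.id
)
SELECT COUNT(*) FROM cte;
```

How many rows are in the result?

Base: id=5 (build) at lvl 0.
Iteration 1: rows with parent_id in {5} -> cache (id 9, lvl 1).
Iteration 2: rows with parent_id in {9} -> mail (id 12, lvl 2).
Iteration 3: rows with parent_id in {12} -> srv (id 13, lvl 3).
Iteration 4: no rows with parent_id in {13}; recursion stops.
Total rows emitted: 4.

4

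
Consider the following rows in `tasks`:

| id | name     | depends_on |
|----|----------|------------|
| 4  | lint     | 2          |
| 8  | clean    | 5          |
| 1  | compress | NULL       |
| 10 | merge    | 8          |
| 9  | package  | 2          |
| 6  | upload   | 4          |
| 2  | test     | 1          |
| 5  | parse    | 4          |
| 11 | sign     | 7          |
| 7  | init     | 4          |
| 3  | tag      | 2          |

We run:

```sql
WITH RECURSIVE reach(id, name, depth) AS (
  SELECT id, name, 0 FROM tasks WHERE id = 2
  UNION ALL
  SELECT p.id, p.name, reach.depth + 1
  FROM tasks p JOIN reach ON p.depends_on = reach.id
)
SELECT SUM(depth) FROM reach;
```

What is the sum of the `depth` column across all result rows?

19

Base: id=2 (test) at depth 0.
Iteration 1: rows with depends_on in {2} -> tag (id 3, depth 1), lint (id 4, depth 1), package (id 9, depth 1).
Iteration 2: rows with depends_on in {3,4,9} -> parse (id 5, depth 2), upload (id 6, depth 2), init (id 7, depth 2).
Iteration 3: rows with depends_on in {5,6,7} -> clean (id 8, depth 3), sign (id 11, depth 3).
Iteration 4: rows with depends_on in {8,11} -> merge (id 10, depth 4).
Iteration 5: no rows with depends_on in {10}; recursion stops.
SUM(depth) = 0 + 1 + 1 + 1 + 2 + 2 + 2 + 3 + 3 + 4 = 19.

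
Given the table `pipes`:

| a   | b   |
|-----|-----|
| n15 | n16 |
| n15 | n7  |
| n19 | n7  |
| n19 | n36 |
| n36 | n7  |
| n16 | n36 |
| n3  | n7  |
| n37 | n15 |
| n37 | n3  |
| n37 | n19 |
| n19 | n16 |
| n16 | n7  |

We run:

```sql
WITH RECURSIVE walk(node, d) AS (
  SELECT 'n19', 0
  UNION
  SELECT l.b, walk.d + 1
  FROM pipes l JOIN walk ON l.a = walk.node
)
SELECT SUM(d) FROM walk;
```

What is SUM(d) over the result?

Base: (n19, d=0).
Iteration 1: edges from {n19} -> (n16, d=1), (n36, d=1), (n7, d=1).
Iteration 2: edges from {n16,n36,n7} -> (n36, d=2), (n7, d=2). [UNION drops 1 duplicate row(s)]
Iteration 3: edges from {n36,n7} -> (n7, d=3).
Iteration 4: no outgoing edges from {n7}; recursion stops.
SUM(d) = 0 + 1 + 1 + 1 + 2 + 2 + 3 = 10.

10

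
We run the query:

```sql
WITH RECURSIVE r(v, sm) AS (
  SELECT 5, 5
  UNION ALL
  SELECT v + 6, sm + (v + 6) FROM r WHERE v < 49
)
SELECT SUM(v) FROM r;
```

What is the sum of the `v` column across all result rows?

Base: v=5, sm=5.
Iteration 1: 5 < 49 holds -> v = 5 + 6 = 11, sm = 5 + 11 = 16.
Iteration 2: 11 < 49 holds -> v = 11 + 6 = 17, sm = 16 + 17 = 33.
Iteration 3: 17 < 49 holds -> v = 17 + 6 = 23, sm = 33 + 23 = 56.
Iteration 4: 23 < 49 holds -> v = 23 + 6 = 29, sm = 56 + 29 = 85.
Iteration 5: 29 < 49 holds -> v = 29 + 6 = 35, sm = 85 + 35 = 120.
Iteration 6: 35 < 49 holds -> v = 35 + 6 = 41, sm = 120 + 41 = 161.
Iteration 7: 41 < 49 holds -> v = 41 + 6 = 47, sm = 161 + 47 = 208.
Iteration 8: 47 < 49 holds -> v = 47 + 6 = 53, sm = 208 + 53 = 261.
Iteration 9: 53 < 49 fails; recursion stops.
SUM(v) = 5 + 11 + 17 + 23 + 29 + 35 + 41 + 47 + 53 = 261.

261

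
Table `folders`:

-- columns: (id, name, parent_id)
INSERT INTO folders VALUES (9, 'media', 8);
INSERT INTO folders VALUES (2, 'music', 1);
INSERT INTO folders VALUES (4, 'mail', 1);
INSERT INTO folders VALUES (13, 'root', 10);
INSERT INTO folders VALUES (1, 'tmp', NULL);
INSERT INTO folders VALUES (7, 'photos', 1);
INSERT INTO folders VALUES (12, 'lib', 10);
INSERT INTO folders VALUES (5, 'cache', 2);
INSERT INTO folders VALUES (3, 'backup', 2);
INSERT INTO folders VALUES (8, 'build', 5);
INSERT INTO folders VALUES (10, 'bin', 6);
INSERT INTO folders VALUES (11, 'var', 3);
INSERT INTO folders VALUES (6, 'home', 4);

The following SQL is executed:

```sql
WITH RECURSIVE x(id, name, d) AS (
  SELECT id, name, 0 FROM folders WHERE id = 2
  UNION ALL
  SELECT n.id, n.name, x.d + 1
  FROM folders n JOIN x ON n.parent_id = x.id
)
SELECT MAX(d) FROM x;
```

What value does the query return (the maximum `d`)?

Base: id=2 (music) at d 0.
Iteration 1: rows with parent_id in {2} -> backup (id 3, d 1), cache (id 5, d 1).
Iteration 2: rows with parent_id in {3,5} -> build (id 8, d 2), var (id 11, d 2).
Iteration 3: rows with parent_id in {8,11} -> media (id 9, d 3).
Iteration 4: no rows with parent_id in {9}; recursion stops.
d values: 0, 1, 1, 2, 2, 3; the maximum is 3.

3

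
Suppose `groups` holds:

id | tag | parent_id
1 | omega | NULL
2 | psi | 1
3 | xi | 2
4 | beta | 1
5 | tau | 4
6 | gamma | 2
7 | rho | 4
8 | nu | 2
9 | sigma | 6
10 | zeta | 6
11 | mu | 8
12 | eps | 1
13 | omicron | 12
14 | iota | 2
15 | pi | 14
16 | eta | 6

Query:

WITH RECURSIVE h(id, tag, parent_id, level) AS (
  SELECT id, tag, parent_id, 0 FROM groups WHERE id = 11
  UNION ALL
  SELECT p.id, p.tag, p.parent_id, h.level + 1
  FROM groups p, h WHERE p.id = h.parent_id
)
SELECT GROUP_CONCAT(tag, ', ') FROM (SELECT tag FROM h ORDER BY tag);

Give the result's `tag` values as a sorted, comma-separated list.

Base: id=11 (mu), parent_id=8, level 0.
Iteration 1: join on id=8 -> nu (id 8, parent_id=2, level 1).
Iteration 2: join on id=2 -> psi (id 2, parent_id=1, level 2).
Iteration 3: join on id=1 -> omega (id 1, parent_id=NULL, level 3).
Iteration 4: parent_id is NULL; no match; recursion stops.

mu, nu, omega, psi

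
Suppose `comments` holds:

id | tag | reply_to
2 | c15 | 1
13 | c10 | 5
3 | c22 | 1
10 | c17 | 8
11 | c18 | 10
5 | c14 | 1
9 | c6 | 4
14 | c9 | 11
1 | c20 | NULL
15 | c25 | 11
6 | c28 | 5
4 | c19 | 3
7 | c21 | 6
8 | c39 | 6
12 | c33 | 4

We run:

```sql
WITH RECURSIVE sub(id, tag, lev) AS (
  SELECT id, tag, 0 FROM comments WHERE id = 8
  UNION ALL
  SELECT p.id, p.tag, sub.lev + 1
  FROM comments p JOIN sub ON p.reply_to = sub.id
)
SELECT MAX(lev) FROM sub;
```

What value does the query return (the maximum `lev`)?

3

Base: id=8 (c39) at lev 0.
Iteration 1: rows with reply_to in {8} -> c17 (id 10, lev 1).
Iteration 2: rows with reply_to in {10} -> c18 (id 11, lev 2).
Iteration 3: rows with reply_to in {11} -> c9 (id 14, lev 3), c25 (id 15, lev 3).
Iteration 4: no rows with reply_to in {14,15}; recursion stops.
lev values: 0, 1, 2, 3, 3; the maximum is 3.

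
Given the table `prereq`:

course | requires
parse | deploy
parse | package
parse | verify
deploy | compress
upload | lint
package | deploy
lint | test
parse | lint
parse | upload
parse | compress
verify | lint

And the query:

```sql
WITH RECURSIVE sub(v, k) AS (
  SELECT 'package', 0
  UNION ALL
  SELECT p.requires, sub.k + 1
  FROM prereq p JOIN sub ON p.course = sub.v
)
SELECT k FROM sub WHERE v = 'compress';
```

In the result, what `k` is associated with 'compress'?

2

Base: (package, k=0).
Iteration 1: edges from {package} -> (deploy, k=1).
Iteration 2: edges from {deploy} -> (compress, k=2).
Iteration 3: no outgoing edges from {compress}; recursion stops.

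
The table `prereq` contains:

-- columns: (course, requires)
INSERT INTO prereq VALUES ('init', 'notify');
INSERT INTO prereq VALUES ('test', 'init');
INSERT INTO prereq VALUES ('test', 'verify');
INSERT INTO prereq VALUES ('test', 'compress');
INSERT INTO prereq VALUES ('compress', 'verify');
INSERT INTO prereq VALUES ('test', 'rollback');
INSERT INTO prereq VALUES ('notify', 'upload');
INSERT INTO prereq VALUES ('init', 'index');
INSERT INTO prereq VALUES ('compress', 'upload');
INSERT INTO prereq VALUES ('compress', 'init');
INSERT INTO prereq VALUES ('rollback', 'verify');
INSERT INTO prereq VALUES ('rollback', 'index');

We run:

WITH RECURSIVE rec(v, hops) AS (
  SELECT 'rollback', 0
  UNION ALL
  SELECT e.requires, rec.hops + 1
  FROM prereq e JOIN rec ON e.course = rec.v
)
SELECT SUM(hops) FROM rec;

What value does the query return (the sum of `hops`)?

Base: (rollback, hops=0).
Iteration 1: edges from {rollback} -> (index, hops=1), (verify, hops=1).
Iteration 2: no outgoing edges from {index,verify}; recursion stops.
SUM(hops) = 0 + 1 + 1 = 2.

2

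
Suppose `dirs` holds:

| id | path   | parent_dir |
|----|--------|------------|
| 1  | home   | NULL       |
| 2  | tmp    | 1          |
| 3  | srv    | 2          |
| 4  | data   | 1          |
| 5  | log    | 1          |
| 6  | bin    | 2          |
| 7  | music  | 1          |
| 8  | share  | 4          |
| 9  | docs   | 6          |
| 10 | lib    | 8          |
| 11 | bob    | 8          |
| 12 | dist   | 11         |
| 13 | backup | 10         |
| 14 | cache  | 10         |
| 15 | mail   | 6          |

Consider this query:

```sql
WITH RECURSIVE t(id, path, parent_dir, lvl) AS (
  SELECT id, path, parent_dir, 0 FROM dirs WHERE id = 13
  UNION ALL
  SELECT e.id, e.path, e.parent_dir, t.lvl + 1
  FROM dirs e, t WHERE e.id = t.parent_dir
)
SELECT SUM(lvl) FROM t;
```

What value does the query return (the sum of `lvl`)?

10

Base: id=13 (backup), parent_dir=10, lvl 0.
Iteration 1: join on id=10 -> lib (id 10, parent_dir=8, lvl 1).
Iteration 2: join on id=8 -> share (id 8, parent_dir=4, lvl 2).
Iteration 3: join on id=4 -> data (id 4, parent_dir=1, lvl 3).
Iteration 4: join on id=1 -> home (id 1, parent_dir=NULL, lvl 4).
Iteration 5: parent_dir is NULL; no match; recursion stops.
SUM(lvl) = 0 + 1 + 2 + 3 + 4 = 10.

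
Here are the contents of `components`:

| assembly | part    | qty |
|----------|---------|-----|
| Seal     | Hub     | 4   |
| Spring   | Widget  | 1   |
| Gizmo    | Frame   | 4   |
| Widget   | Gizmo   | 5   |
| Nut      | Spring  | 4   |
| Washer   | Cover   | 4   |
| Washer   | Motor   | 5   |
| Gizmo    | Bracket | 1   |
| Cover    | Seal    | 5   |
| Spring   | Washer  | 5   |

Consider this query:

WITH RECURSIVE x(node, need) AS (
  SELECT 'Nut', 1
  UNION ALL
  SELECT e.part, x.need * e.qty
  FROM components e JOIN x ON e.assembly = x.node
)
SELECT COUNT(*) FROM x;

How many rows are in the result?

11

Base: (Nut, need=1).
Iteration 1: components of {Nut} -> Spring = 1*4 = 4.
Iteration 2: components of {Spring} -> Washer = 4*5 = 20, Widget = 4*1 = 4.
Iteration 3: components of {Washer,Widget} -> Cover = 20*4 = 80, Gizmo = 4*5 = 20, Motor = 20*5 = 100.
Iteration 4: components of {Cover,Gizmo,Motor} -> Bracket = 20*1 = 20, Frame = 20*4 = 80, Seal = 80*5 = 400.
Iteration 5: components of {Bracket,Frame,Seal} -> Hub = 400*4 = 1600.
Iteration 6: no further components; recursion stops.
Total rows emitted: 11.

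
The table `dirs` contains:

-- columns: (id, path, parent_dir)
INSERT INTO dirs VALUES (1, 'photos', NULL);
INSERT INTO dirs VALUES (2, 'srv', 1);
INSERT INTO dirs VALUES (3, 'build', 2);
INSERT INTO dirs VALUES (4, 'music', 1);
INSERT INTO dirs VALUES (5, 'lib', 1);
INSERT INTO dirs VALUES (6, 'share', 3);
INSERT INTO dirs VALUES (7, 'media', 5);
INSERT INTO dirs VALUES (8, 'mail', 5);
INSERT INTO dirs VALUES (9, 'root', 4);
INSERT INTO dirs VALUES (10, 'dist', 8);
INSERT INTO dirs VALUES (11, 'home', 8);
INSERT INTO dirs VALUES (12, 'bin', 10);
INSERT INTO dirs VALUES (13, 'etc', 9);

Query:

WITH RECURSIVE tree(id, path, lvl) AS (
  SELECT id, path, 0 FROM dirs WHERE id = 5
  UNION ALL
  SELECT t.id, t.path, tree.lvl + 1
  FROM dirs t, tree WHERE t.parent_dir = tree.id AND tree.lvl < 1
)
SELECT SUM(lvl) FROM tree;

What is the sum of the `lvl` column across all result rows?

Base: id=5 (lib) at lvl 0.
Iteration 1: rows with parent_dir in {5} -> media (id 7, lvl 1), mail (id 8, lvl 1).
Iteration 2: lvl < 1 fails for all current rows; recursion stops.
SUM(lvl) = 0 + 1 + 1 = 2.

2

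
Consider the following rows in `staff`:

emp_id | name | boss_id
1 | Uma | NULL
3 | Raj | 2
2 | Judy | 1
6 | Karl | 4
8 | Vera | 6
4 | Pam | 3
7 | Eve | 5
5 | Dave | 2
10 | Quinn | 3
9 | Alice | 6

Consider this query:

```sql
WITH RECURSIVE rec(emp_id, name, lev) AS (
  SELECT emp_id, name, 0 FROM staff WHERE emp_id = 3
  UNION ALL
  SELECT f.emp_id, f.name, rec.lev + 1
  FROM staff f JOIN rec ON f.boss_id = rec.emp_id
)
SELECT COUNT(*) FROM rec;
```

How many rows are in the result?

6

Base: emp_id=3 (Raj) at lev 0.
Iteration 1: rows with boss_id in {3} -> Pam (id 4, lev 1), Quinn (id 10, lev 1).
Iteration 2: rows with boss_id in {4,10} -> Karl (id 6, lev 2).
Iteration 3: rows with boss_id in {6} -> Vera (id 8, lev 3), Alice (id 9, lev 3).
Iteration 4: no rows with boss_id in {8,9}; recursion stops.
Total rows emitted: 6.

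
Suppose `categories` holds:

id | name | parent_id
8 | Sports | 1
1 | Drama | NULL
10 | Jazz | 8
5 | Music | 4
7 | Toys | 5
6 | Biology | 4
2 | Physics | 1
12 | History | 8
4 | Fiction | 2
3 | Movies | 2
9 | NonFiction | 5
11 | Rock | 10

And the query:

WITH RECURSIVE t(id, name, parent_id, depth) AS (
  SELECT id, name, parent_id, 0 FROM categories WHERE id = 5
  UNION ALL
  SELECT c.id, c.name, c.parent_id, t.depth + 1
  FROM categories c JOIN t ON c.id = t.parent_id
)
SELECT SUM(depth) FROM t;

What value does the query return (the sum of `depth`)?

Base: id=5 (Music), parent_id=4, depth 0.
Iteration 1: join on id=4 -> Fiction (id 4, parent_id=2, depth 1).
Iteration 2: join on id=2 -> Physics (id 2, parent_id=1, depth 2).
Iteration 3: join on id=1 -> Drama (id 1, parent_id=NULL, depth 3).
Iteration 4: parent_id is NULL; no match; recursion stops.
SUM(depth) = 0 + 1 + 2 + 3 = 6.

6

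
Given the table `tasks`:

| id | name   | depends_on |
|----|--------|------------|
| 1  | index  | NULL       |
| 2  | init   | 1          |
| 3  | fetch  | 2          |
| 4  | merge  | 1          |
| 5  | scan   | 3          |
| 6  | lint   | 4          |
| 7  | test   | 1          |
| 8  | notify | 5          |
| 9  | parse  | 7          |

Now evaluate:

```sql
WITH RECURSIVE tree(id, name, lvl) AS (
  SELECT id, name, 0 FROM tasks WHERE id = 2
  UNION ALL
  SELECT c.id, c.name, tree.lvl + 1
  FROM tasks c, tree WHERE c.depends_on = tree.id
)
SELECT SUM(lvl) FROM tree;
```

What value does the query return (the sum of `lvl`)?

Base: id=2 (init) at lvl 0.
Iteration 1: rows with depends_on in {2} -> fetch (id 3, lvl 1).
Iteration 2: rows with depends_on in {3} -> scan (id 5, lvl 2).
Iteration 3: rows with depends_on in {5} -> notify (id 8, lvl 3).
Iteration 4: no rows with depends_on in {8}; recursion stops.
SUM(lvl) = 0 + 1 + 2 + 3 = 6.

6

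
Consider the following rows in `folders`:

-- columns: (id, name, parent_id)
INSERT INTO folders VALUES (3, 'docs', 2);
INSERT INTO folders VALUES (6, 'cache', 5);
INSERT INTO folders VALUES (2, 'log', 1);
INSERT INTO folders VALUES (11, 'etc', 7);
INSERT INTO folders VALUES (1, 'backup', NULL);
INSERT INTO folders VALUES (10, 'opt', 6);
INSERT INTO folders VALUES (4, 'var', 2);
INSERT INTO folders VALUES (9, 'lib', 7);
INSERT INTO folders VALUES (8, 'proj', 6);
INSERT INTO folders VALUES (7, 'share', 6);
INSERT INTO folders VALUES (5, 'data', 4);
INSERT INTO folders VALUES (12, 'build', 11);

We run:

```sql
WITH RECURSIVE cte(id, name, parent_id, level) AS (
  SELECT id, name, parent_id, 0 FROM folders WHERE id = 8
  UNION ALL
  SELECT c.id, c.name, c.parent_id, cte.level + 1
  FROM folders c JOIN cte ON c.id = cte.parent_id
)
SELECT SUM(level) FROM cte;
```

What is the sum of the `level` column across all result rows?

15

Base: id=8 (proj), parent_id=6, level 0.
Iteration 1: join on id=6 -> cache (id 6, parent_id=5, level 1).
Iteration 2: join on id=5 -> data (id 5, parent_id=4, level 2).
Iteration 3: join on id=4 -> var (id 4, parent_id=2, level 3).
Iteration 4: join on id=2 -> log (id 2, parent_id=1, level 4).
Iteration 5: join on id=1 -> backup (id 1, parent_id=NULL, level 5).
Iteration 6: parent_id is NULL; no match; recursion stops.
SUM(level) = 0 + 1 + 2 + 3 + 4 + 5 = 15.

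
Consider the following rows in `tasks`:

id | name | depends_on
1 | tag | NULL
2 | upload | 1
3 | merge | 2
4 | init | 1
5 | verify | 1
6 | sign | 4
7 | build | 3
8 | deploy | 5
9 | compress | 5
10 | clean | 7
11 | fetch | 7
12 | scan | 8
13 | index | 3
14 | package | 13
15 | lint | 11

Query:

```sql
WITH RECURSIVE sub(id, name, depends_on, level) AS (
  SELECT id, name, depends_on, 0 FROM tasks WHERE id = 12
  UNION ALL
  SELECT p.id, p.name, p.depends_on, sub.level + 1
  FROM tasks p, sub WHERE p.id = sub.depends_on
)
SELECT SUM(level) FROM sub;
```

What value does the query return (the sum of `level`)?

6

Base: id=12 (scan), depends_on=8, level 0.
Iteration 1: join on id=8 -> deploy (id 8, depends_on=5, level 1).
Iteration 2: join on id=5 -> verify (id 5, depends_on=1, level 2).
Iteration 3: join on id=1 -> tag (id 1, depends_on=NULL, level 3).
Iteration 4: depends_on is NULL; no match; recursion stops.
SUM(level) = 0 + 1 + 2 + 3 = 6.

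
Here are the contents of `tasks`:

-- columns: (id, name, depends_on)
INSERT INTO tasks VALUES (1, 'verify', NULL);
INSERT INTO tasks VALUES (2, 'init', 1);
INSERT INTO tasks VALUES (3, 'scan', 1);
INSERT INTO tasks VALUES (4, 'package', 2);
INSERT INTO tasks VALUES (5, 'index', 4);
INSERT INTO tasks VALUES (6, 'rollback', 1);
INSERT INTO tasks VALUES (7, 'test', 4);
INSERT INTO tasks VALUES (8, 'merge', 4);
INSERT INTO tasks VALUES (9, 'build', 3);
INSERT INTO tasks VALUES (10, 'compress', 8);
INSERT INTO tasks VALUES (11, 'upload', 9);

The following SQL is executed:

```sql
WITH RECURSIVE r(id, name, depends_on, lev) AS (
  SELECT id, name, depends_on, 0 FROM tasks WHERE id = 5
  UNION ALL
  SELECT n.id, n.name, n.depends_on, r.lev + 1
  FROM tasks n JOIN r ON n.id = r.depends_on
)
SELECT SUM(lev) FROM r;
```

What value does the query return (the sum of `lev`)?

6

Base: id=5 (index), depends_on=4, lev 0.
Iteration 1: join on id=4 -> package (id 4, depends_on=2, lev 1).
Iteration 2: join on id=2 -> init (id 2, depends_on=1, lev 2).
Iteration 3: join on id=1 -> verify (id 1, depends_on=NULL, lev 3).
Iteration 4: depends_on is NULL; no match; recursion stops.
SUM(lev) = 0 + 1 + 2 + 3 = 6.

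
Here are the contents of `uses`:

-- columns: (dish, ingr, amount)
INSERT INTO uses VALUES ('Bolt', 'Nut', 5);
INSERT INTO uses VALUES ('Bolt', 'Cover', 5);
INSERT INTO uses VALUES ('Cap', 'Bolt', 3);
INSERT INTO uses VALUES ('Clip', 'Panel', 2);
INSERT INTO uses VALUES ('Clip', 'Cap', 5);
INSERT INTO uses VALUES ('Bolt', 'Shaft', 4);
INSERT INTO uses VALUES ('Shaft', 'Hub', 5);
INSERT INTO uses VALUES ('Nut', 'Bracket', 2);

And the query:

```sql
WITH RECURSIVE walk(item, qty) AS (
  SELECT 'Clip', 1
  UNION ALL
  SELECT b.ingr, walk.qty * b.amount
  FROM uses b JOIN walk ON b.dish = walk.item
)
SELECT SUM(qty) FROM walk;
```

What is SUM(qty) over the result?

Base: (Clip, qty=1).
Iteration 1: components of {Clip} -> Cap = 1*5 = 5, Panel = 1*2 = 2.
Iteration 2: components of {Cap,Panel} -> Bolt = 5*3 = 15.
Iteration 3: components of {Bolt} -> Cover = 15*5 = 75, Nut = 15*5 = 75, Shaft = 15*4 = 60.
Iteration 4: components of {Cover,Nut,Shaft} -> Bracket = 75*2 = 150, Hub = 60*5 = 300.
Iteration 5: no further components; recursion stops.
SUM(qty) = 1 + 2 + 5 + 15 + 75 + 75 + 60 + 150 + 300 = 683.

683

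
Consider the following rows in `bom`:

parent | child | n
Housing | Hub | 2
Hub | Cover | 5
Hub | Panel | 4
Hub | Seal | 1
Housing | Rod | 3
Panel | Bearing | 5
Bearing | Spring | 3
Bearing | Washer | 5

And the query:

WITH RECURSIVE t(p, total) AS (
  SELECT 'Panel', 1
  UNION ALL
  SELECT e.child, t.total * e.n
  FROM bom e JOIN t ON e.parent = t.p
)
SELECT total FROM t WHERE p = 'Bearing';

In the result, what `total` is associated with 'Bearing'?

Base: (Panel, total=1).
Iteration 1: components of {Panel} -> Bearing = 1*5 = 5.
Iteration 2: components of {Bearing} -> Spring = 5*3 = 15, Washer = 5*5 = 25.
Iteration 3: no further components; recursion stops.

5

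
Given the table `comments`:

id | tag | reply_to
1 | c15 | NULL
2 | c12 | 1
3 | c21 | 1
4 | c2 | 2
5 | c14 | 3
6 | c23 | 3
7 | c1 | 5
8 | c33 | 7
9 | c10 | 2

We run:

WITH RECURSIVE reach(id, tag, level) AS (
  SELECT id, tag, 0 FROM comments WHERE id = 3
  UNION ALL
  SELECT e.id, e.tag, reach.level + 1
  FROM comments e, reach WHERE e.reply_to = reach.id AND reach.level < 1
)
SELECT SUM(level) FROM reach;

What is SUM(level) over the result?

Base: id=3 (c21) at level 0.
Iteration 1: rows with reply_to in {3} -> c14 (id 5, level 1), c23 (id 6, level 1).
Iteration 2: level < 1 fails for all current rows; recursion stops.
SUM(level) = 0 + 1 + 1 = 2.

2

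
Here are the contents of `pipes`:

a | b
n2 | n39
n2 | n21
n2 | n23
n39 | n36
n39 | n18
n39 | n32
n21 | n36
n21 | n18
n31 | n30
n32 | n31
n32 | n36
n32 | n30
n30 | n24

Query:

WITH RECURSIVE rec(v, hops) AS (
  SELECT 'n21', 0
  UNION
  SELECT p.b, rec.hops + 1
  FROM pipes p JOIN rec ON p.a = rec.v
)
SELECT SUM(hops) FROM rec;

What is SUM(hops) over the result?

Base: (n21, hops=0).
Iteration 1: edges from {n21} -> (n18, hops=1), (n36, hops=1).
Iteration 2: no outgoing edges from {n18,n36}; recursion stops.
SUM(hops) = 0 + 1 + 1 = 2.

2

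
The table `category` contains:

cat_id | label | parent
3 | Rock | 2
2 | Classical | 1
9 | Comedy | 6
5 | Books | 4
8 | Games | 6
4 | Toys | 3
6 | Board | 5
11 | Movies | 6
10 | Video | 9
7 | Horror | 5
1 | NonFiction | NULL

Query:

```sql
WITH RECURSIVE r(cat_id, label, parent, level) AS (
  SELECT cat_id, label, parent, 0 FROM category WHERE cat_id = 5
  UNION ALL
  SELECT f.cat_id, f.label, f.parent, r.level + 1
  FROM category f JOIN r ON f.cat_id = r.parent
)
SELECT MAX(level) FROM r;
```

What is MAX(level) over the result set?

Base: cat_id=5 (Books), parent=4, level 0.
Iteration 1: join on cat_id=4 -> Toys (id 4, parent=3, level 1).
Iteration 2: join on cat_id=3 -> Rock (id 3, parent=2, level 2).
Iteration 3: join on cat_id=2 -> Classical (id 2, parent=1, level 3).
Iteration 4: join on cat_id=1 -> NonFiction (id 1, parent=NULL, level 4).
Iteration 5: parent is NULL; no match; recursion stops.
level values: 0, 1, 2, 3, 4; the maximum is 4.

4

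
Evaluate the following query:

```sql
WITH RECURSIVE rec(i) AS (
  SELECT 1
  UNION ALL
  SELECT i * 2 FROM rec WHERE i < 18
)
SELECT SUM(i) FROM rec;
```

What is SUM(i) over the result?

63

Base: i=1.
Iteration 1: 1 < 18 holds -> i = 1 * 2 = 2.
Iteration 2: 2 < 18 holds -> i = 2 * 2 = 4.
Iteration 3: 4 < 18 holds -> i = 4 * 2 = 8.
Iteration 4: 8 < 18 holds -> i = 8 * 2 = 16.
Iteration 5: 16 < 18 holds -> i = 16 * 2 = 32.
Iteration 6: 32 < 18 fails; recursion stops.
SUM(i) = 1 + 2 + 4 + 8 + 16 + 32 = 63.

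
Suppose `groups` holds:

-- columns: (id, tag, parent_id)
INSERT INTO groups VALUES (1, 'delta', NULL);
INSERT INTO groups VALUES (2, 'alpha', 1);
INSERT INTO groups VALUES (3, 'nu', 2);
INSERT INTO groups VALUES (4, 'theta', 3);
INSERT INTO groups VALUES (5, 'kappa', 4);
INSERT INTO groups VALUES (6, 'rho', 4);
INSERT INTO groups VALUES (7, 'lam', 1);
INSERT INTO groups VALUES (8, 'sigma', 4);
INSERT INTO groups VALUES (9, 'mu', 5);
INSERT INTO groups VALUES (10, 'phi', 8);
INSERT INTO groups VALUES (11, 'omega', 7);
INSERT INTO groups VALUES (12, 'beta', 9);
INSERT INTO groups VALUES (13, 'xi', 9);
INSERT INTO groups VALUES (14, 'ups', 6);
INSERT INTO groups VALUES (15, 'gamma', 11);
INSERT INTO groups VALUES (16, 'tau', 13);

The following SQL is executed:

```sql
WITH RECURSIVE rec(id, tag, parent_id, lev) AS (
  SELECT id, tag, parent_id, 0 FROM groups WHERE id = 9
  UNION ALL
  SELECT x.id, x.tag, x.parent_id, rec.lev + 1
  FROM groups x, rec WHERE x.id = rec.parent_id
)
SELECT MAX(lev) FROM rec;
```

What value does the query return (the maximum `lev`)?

5

Base: id=9 (mu), parent_id=5, lev 0.
Iteration 1: join on id=5 -> kappa (id 5, parent_id=4, lev 1).
Iteration 2: join on id=4 -> theta (id 4, parent_id=3, lev 2).
Iteration 3: join on id=3 -> nu (id 3, parent_id=2, lev 3).
Iteration 4: join on id=2 -> alpha (id 2, parent_id=1, lev 4).
Iteration 5: join on id=1 -> delta (id 1, parent_id=NULL, lev 5).
Iteration 6: parent_id is NULL; no match; recursion stops.
lev values: 0, 1, 2, 3, 4, 5; the maximum is 5.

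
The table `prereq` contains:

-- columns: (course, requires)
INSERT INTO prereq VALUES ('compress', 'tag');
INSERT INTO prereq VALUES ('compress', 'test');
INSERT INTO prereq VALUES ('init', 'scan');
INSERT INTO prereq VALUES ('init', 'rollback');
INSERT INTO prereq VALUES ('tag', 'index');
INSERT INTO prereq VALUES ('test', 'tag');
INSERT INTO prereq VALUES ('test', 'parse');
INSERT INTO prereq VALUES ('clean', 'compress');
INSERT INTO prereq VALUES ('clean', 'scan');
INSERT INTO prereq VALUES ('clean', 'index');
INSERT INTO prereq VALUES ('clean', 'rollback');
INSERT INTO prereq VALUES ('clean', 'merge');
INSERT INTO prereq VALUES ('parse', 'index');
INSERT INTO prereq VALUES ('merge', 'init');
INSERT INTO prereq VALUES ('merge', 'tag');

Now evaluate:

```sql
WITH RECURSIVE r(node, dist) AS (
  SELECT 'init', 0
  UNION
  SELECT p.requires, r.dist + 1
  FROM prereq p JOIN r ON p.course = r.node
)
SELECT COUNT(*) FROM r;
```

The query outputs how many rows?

3

Base: (init, dist=0).
Iteration 1: edges from {init} -> (rollback, dist=1), (scan, dist=1).
Iteration 2: no outgoing edges from {rollback,scan}; recursion stops.
Total rows emitted: 3.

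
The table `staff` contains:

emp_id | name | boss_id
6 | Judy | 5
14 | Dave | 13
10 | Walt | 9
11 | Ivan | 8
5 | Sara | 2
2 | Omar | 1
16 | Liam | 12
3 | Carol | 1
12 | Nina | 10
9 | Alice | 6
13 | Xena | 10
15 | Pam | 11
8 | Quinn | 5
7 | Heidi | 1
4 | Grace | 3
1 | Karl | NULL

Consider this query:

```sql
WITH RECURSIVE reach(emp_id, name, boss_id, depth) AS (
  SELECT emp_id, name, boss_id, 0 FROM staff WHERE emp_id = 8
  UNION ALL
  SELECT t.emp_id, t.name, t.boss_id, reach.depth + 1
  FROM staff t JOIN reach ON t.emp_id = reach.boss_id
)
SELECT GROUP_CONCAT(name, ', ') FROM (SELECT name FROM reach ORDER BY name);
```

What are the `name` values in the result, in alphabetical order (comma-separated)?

Karl, Omar, Quinn, Sara

Base: emp_id=8 (Quinn), boss_id=5, depth 0.
Iteration 1: join on emp_id=5 -> Sara (id 5, boss_id=2, depth 1).
Iteration 2: join on emp_id=2 -> Omar (id 2, boss_id=1, depth 2).
Iteration 3: join on emp_id=1 -> Karl (id 1, boss_id=NULL, depth 3).
Iteration 4: boss_id is NULL; no match; recursion stops.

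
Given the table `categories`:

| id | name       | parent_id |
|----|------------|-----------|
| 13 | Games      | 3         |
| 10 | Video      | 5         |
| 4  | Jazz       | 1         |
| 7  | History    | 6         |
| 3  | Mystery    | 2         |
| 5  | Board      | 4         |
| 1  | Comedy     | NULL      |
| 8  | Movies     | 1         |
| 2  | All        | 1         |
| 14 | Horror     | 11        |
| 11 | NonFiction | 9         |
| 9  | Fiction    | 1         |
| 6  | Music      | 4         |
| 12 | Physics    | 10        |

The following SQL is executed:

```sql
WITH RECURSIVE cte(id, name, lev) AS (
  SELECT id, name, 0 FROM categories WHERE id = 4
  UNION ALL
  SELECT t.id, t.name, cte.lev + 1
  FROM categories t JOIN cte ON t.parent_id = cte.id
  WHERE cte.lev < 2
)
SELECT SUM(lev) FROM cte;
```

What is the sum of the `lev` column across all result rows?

Base: id=4 (Jazz) at lev 0.
Iteration 1: rows with parent_id in {4} -> Board (id 5, lev 1), Music (id 6, lev 1).
Iteration 2: rows with parent_id in {5,6} -> History (id 7, lev 2), Video (id 10, lev 2).
Iteration 3: lev < 2 fails for all current rows; recursion stops.
SUM(lev) = 0 + 1 + 1 + 2 + 2 = 6.

6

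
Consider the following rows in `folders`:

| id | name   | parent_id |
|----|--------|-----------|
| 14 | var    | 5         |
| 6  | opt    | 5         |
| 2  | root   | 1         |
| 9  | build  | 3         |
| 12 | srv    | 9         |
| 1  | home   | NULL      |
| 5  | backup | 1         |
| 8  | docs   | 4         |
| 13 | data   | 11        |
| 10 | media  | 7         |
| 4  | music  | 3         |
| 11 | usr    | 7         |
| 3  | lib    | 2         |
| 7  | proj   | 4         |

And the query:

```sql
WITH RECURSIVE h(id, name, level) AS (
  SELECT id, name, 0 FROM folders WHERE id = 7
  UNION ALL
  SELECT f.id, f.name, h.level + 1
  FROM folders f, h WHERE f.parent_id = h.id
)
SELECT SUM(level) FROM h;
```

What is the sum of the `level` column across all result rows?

Base: id=7 (proj) at level 0.
Iteration 1: rows with parent_id in {7} -> media (id 10, level 1), usr (id 11, level 1).
Iteration 2: rows with parent_id in {10,11} -> data (id 13, level 2).
Iteration 3: no rows with parent_id in {13}; recursion stops.
SUM(level) = 0 + 1 + 1 + 2 = 4.

4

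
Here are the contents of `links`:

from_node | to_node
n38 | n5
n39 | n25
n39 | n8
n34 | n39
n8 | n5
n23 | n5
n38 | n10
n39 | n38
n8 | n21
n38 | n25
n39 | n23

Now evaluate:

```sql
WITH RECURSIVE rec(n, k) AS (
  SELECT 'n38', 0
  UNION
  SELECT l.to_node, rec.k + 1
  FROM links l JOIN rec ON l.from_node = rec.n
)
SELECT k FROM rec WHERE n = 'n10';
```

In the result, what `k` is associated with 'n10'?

1

Base: (n38, k=0).
Iteration 1: edges from {n38} -> (n10, k=1), (n25, k=1), (n5, k=1).
Iteration 2: no outgoing edges from {n10,n25,n5}; recursion stops.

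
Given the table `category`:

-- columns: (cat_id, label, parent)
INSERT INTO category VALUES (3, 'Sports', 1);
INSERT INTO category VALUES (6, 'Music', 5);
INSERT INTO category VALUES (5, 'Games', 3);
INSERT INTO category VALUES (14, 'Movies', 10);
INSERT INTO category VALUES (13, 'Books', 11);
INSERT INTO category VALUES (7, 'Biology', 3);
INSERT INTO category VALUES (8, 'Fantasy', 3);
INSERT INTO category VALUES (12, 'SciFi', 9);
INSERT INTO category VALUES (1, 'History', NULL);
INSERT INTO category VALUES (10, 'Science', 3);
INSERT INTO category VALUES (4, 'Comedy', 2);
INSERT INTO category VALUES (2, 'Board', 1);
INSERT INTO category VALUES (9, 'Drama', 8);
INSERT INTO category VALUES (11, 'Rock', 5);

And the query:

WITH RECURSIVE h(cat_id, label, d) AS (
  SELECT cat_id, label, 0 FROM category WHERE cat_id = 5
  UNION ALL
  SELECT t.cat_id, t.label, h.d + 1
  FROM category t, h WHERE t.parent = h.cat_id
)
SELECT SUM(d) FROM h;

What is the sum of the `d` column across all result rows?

Base: cat_id=5 (Games) at d 0.
Iteration 1: rows with parent in {5} -> Music (id 6, d 1), Rock (id 11, d 1).
Iteration 2: rows with parent in {6,11} -> Books (id 13, d 2).
Iteration 3: no rows with parent in {13}; recursion stops.
SUM(d) = 0 + 1 + 1 + 2 = 4.

4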